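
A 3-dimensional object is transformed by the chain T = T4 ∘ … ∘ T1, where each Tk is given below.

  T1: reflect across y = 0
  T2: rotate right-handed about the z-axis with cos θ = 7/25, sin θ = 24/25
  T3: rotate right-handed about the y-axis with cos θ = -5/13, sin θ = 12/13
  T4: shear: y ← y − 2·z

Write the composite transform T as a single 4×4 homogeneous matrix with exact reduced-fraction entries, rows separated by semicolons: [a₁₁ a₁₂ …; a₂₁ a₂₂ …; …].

T1 = [1 0 0 0; 0 -1 0 0; 0 0 1 0; 0 0 0 1]
T2·T1 = [7/25 24/25 0 0; 24/25 -7/25 0 0; 0 0 1 0; 0 0 0 1]
T3·…·T1 = [-7/65 -24/65 12/13 0; 24/25 -7/25 0 0; -84/325 -288/325 -5/13 0; 0 0 0 1]
T4·…·T1 = [-7/65 -24/65 12/13 0; 96/65 97/65 10/13 0; -84/325 -288/325 -5/13 0; 0 0 0 1]

T = [-7/65 -24/65 12/13 0; 96/65 97/65 10/13 0; -84/325 -288/325 -5/13 0; 0 0 0 1]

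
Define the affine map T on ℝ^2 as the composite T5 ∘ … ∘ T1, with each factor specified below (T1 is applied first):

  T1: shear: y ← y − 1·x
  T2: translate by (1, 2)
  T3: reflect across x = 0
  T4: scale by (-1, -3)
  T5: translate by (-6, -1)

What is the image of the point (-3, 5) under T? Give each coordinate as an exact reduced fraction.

T(p) = (-8, -31)

T1 shear: y ← y − 1·x: (-3, 5) → (-3, 8)
T2 translate by (1, 2): (-3, 8) → (-2, 10)
T3 reflect across x = 0: (-2, 10) → (2, 10)
T4 scale by (-1, -3): (2, 10) → (-2, -30)
T5 translate by (-6, -1): (-2, -30) → (-8, -31)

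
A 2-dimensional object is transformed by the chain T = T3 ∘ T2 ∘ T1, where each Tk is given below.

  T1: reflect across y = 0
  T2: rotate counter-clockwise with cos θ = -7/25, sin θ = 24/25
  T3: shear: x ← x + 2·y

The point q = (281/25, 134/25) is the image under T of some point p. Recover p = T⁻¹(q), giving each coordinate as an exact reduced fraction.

p = (5, 2)

T1 = [1 0 0; 0 -1 0; 0 0 1]
T2·T1 = [-7/25 24/25 0; 24/25 7/25 0; 0 0 1]
T3·…·T1 = [41/25 38/25 0; 24/25 7/25 0; 0 0 1]
det M = -1; M⁻¹ = [-7/25 38/25 0; 24/25 -41/25 0; 0 0 1]
M⁻¹ · (281/25, 134/25)ᵀ = (5, 2)ᵀ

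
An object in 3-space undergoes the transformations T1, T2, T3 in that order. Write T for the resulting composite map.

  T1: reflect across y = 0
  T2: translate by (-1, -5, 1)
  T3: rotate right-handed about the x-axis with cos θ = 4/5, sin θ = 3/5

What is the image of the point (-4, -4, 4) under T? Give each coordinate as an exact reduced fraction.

T(p) = (-5, -19/5, 17/5)

T1 reflect across y = 0: (-4, -4, 4) → (-4, 4, 4)
T2 translate by (-1, -5, 1): (-4, 4, 4) → (-5, -1, 5)
T3 rotate right-handed about the x-axis with cos θ = 4/5, sin θ = 3/5: (-5, -1, 5) → (-5, -19/5, 17/5)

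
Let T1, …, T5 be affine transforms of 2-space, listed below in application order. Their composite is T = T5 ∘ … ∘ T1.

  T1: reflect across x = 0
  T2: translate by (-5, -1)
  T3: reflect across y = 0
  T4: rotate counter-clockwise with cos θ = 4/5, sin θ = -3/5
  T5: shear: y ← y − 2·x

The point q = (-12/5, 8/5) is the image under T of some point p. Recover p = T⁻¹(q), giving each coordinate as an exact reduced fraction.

T1 = [-1 0 0; 0 1 0; 0 0 1]
T2·T1 = [-1 0 -5; 0 1 -1; 0 0 1]
T3·…·T1 = [-1 0 -5; 0 -1 1; 0 0 1]
T4·…·T1 = [-4/5 -3/5 -17/5; 3/5 -4/5 19/5; 0 0 1]
T5·…·T1 = [-4/5 -3/5 -17/5; 11/5 2/5 53/5; 0 0 1]
det M = 1; M⁻¹ = [2/5 3/5 -5; -11/5 -4/5 1; 0 0 1]
M⁻¹ · (-12/5, 8/5)ᵀ = (-5, 5)ᵀ

p = (-5, 5)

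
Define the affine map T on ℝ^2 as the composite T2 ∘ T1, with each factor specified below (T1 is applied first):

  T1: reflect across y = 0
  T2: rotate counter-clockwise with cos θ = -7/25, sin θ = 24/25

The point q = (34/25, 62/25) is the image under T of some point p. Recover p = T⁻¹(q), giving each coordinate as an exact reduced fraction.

T1 = [1 0 0; 0 -1 0; 0 0 1]
T2·T1 = [-7/25 24/25 0; 24/25 7/25 0; 0 0 1]
det M = -1; M⁻¹ = [-7/25 24/25 0; 24/25 7/25 0; 0 0 1]
M⁻¹ · (34/25, 62/25)ᵀ = (2, 2)ᵀ

p = (2, 2)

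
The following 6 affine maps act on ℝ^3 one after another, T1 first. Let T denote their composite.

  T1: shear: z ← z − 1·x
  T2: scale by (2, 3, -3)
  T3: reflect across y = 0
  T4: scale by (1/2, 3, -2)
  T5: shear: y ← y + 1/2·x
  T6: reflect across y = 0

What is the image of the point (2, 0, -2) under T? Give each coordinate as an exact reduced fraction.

T1 shear: z ← z − 1·x: (2, 0, -2) → (2, 0, -4)
T2 scale by (2, 3, -3): (2, 0, -4) → (4, 0, 12)
T3 reflect across y = 0: (4, 0, 12) → (4, 0, 12)
T4 scale by (1/2, 3, -2): (4, 0, 12) → (2, 0, -24)
T5 shear: y ← y + 1/2·x: (2, 0, -24) → (2, 1, -24)
T6 reflect across y = 0: (2, 1, -24) → (2, -1, -24)

T(p) = (2, -1, -24)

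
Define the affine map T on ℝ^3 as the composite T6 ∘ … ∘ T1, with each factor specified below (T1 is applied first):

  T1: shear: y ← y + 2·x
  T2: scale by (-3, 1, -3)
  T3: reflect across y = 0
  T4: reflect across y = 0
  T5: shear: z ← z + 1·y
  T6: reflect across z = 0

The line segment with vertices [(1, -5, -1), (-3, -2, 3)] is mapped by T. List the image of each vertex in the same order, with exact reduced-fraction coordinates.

image vertices: (-3, -3, 0), (9, -8, 17)

T1 shear: y ← y + 2·x: (1, -5, -1) → (1, -3, -1); (-3, -2, 3) → (-3, -8, 3)
T2 scale by (-3, 1, -3): (1, -3, -1) → (-3, -3, 3); (-3, -8, 3) → (9, -8, -9)
T3 reflect across y = 0: (-3, -3, 3) → (-3, 3, 3); (9, -8, -9) → (9, 8, -9)
T4 reflect across y = 0: (-3, 3, 3) → (-3, -3, 3); (9, 8, -9) → (9, -8, -9)
T5 shear: z ← z + 1·y: (-3, -3, 3) → (-3, -3, 0); (9, -8, -9) → (9, -8, -17)
T6 reflect across z = 0: (-3, -3, 0) → (-3, -3, 0); (9, -8, -17) → (9, -8, 17)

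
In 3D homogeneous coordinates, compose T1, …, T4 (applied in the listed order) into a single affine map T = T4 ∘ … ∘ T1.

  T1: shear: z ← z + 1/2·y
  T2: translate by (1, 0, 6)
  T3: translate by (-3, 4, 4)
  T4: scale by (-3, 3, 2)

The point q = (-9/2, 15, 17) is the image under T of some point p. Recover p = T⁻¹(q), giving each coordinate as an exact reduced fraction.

T1 = [1 0 0 0; 0 1 0 0; 0 1/2 1 0; 0 0 0 1]
T2·T1 = [1 0 0 1; 0 1 0 0; 0 1/2 1 6; 0 0 0 1]
T3·…·T1 = [1 0 0 -2; 0 1 0 4; 0 1/2 1 10; 0 0 0 1]
T4·…·T1 = [-3 0 0 6; 0 3 0 12; 0 1 2 20; 0 0 0 1]
det M = -18; M⁻¹ = [-1/3 0 0 2; 0 1/3 0 -4; 0 -1/6 1/2 -8; 0 0 0 1]
M⁻¹ · (-9/2, 15, 17)ᵀ = (7/2, 1, -2)ᵀ

p = (7/2, 1, -2)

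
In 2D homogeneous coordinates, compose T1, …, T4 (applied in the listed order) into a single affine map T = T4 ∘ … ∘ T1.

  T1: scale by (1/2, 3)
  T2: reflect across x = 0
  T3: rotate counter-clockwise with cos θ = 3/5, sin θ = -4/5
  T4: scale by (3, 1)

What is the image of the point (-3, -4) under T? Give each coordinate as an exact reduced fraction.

T1 scale by (1/2, 3): (-3, -4) → (-3/2, -12)
T2 reflect across x = 0: (-3/2, -12) → (3/2, -12)
T3 rotate counter-clockwise with cos θ = 3/5, sin θ = -4/5: (3/2, -12) → (-87/10, -42/5)
T4 scale by (3, 1): (-87/10, -42/5) → (-261/10, -42/5)

T(p) = (-261/10, -42/5)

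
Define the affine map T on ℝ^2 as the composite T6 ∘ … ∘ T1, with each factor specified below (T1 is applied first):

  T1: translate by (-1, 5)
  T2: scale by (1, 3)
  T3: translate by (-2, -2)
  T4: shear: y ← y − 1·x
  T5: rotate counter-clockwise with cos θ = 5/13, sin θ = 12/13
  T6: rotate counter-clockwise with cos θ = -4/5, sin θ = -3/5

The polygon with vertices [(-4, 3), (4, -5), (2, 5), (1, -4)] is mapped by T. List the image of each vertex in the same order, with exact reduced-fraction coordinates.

image vertices: (343/13, 181/13), (-173/65, -111/65), (1811/65, 527/65), (157/65, 174/65)

T1 translate by (-1, 5): (-4, 3) → (-5, 8); (4, -5) → (3, 0); (2, 5) → (1, 10); (1, -4) → (0, 1)
T2 scale by (1, 3): (-5, 8) → (-5, 24); (3, 0) → (3, 0); (1, 10) → (1, 30); (0, 1) → (0, 3)
T3 translate by (-2, -2): (-5, 24) → (-7, 22); (3, 0) → (1, -2); (1, 30) → (-1, 28); (0, 3) → (-2, 1)
T4 shear: y ← y − 1·x: (-7, 22) → (-7, 29); (1, -2) → (1, -3); (-1, 28) → (-1, 29); (-2, 1) → (-2, 3)
T5 rotate counter-clockwise with cos θ = 5/13, sin θ = 12/13: (-7, 29) → (-383/13, 61/13); (1, -3) → (41/13, -3/13); (-1, 29) → (-353/13, 133/13); (-2, 3) → (-46/13, -9/13)
T6 rotate counter-clockwise with cos θ = -4/5, sin θ = -3/5: (-383/13, 61/13) → (343/13, 181/13); (41/13, -3/13) → (-173/65, -111/65); (-353/13, 133/13) → (1811/65, 527/65); (-46/13, -9/13) → (157/65, 174/65)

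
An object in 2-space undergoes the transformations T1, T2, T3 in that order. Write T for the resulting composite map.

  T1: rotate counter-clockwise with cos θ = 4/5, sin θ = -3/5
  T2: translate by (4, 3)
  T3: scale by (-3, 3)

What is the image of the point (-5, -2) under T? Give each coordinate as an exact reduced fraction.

T(p) = (18/5, 66/5)

T1 rotate counter-clockwise with cos θ = 4/5, sin θ = -3/5: (-5, -2) → (-26/5, 7/5)
T2 translate by (4, 3): (-26/5, 7/5) → (-6/5, 22/5)
T3 scale by (-3, 3): (-6/5, 22/5) → (18/5, 66/5)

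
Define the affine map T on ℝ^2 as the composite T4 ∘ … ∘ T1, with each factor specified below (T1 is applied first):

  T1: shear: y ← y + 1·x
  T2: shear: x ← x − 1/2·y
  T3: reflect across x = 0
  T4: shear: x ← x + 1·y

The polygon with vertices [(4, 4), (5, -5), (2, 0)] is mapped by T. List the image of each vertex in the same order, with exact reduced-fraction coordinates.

image vertices: (8, 8), (-5, 0), (1, 2)

T1 shear: y ← y + 1·x: (4, 4) → (4, 8); (5, -5) → (5, 0); (2, 0) → (2, 2)
T2 shear: x ← x − 1/2·y: (4, 8) → (0, 8); (5, 0) → (5, 0); (2, 2) → (1, 2)
T3 reflect across x = 0: (0, 8) → (0, 8); (5, 0) → (-5, 0); (1, 2) → (-1, 2)
T4 shear: x ← x + 1·y: (0, 8) → (8, 8); (-5, 0) → (-5, 0); (-1, 2) → (1, 2)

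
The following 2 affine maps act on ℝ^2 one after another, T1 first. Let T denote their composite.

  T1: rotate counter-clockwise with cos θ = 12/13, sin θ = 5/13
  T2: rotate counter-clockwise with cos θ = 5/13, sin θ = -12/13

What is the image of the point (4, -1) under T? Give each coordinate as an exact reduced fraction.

T(p) = (361/169, -596/169)

T1 rotate counter-clockwise with cos θ = 12/13, sin θ = 5/13: (4, -1) → (53/13, 8/13)
T2 rotate counter-clockwise with cos θ = 5/13, sin θ = -12/13: (53/13, 8/13) → (361/169, -596/169)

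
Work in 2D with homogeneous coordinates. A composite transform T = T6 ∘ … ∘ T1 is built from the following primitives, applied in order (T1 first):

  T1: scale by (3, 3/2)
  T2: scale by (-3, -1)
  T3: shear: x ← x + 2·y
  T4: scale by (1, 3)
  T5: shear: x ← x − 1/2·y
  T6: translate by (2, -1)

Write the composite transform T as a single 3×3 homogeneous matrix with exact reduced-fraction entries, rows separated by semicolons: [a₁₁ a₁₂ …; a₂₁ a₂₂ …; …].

T1 = [3 0 0; 0 3/2 0; 0 0 1]
T2·T1 = [-9 0 0; 0 -3/2 0; 0 0 1]
T3·…·T1 = [-9 -3 0; 0 -3/2 0; 0 0 1]
T4·…·T1 = [-9 -3 0; 0 -9/2 0; 0 0 1]
T5·…·T1 = [-9 -3/4 0; 0 -9/2 0; 0 0 1]
T6·…·T1 = [-9 -3/4 2; 0 -9/2 -1; 0 0 1]

T = [-9 -3/4 2; 0 -9/2 -1; 0 0 1]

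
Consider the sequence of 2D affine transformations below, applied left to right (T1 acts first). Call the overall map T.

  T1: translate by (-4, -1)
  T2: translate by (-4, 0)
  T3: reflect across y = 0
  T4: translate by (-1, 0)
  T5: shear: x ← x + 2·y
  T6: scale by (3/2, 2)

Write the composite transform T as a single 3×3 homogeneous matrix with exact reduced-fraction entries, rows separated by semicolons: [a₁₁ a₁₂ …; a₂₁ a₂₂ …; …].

T1 = [1 0 -4; 0 1 -1; 0 0 1]
T2·T1 = [1 0 -8; 0 1 -1; 0 0 1]
T3·…·T1 = [1 0 -8; 0 -1 1; 0 0 1]
T4·…·T1 = [1 0 -9; 0 -1 1; 0 0 1]
T5·…·T1 = [1 -2 -7; 0 -1 1; 0 0 1]
T6·…·T1 = [3/2 -3 -21/2; 0 -2 2; 0 0 1]

T = [3/2 -3 -21/2; 0 -2 2; 0 0 1]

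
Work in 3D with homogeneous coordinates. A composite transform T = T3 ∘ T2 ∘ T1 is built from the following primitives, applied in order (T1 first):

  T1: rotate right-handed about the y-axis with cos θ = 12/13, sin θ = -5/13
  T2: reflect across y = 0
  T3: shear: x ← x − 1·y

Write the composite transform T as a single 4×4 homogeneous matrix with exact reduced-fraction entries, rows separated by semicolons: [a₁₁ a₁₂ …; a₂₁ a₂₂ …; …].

T1 = [12/13 0 -5/13 0; 0 1 0 0; 5/13 0 12/13 0; 0 0 0 1]
T2·T1 = [12/13 0 -5/13 0; 0 -1 0 0; 5/13 0 12/13 0; 0 0 0 1]
T3·…·T1 = [12/13 1 -5/13 0; 0 -1 0 0; 5/13 0 12/13 0; 0 0 0 1]

T = [12/13 1 -5/13 0; 0 -1 0 0; 5/13 0 12/13 0; 0 0 0 1]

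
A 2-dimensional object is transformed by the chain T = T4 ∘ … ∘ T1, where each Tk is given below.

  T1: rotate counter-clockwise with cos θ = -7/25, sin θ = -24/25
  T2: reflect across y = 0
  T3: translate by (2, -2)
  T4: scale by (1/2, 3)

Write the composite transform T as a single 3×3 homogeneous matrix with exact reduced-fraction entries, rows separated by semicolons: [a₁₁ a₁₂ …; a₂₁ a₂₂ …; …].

T1 = [-7/25 24/25 0; -24/25 -7/25 0; 0 0 1]
T2·T1 = [-7/25 24/25 0; 24/25 7/25 0; 0 0 1]
T3·…·T1 = [-7/25 24/25 2; 24/25 7/25 -2; 0 0 1]
T4·…·T1 = [-7/50 12/25 1; 72/25 21/25 -6; 0 0 1]

T = [-7/50 12/25 1; 72/25 21/25 -6; 0 0 1]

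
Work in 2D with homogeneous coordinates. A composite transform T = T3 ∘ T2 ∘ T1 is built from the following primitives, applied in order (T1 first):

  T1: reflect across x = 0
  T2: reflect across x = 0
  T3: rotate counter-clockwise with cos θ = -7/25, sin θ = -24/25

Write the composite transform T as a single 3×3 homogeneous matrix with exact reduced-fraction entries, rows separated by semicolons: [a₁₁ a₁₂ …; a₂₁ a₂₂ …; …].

T1 = [-1 0 0; 0 1 0; 0 0 1]
T2·T1 = [1 0 0; 0 1 0; 0 0 1]
T3·…·T1 = [-7/25 24/25 0; -24/25 -7/25 0; 0 0 1]

T = [-7/25 24/25 0; -24/25 -7/25 0; 0 0 1]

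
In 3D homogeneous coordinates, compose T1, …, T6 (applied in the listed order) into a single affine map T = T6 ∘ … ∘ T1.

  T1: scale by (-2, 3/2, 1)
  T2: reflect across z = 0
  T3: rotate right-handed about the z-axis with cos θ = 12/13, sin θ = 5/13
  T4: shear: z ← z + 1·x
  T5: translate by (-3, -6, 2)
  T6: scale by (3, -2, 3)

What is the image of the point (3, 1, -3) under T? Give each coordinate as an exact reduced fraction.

T(p) = (-711/26, 180/13, -87/26)

T1 scale by (-2, 3/2, 1): (3, 1, -3) → (-6, 3/2, -3)
T2 reflect across z = 0: (-6, 3/2, -3) → (-6, 3/2, 3)
T3 rotate right-handed about the z-axis with cos θ = 12/13, sin θ = 5/13: (-6, 3/2, 3) → (-159/26, -12/13, 3)
T4 shear: z ← z + 1·x: (-159/26, -12/13, 3) → (-159/26, -12/13, -81/26)
T5 translate by (-3, -6, 2): (-159/26, -12/13, -81/26) → (-237/26, -90/13, -29/26)
T6 scale by (3, -2, 3): (-237/26, -90/13, -29/26) → (-711/26, 180/13, -87/26)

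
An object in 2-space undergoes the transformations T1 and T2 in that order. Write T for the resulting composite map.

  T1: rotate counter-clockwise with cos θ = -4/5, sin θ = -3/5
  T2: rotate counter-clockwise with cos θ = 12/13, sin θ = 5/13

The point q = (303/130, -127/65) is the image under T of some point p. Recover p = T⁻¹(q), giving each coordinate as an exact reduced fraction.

T1 = [-4/5 3/5 0; -3/5 -4/5 0; 0 0 1]
T2·T1 = [-33/65 56/65 0; -56/65 -33/65 0; 0 0 1]
det M = 1; M⁻¹ = [-33/65 -56/65 0; 56/65 -33/65 0; 0 0 1]
M⁻¹ · (303/130, -127/65)ᵀ = (1/2, 3)ᵀ

p = (1/2, 3)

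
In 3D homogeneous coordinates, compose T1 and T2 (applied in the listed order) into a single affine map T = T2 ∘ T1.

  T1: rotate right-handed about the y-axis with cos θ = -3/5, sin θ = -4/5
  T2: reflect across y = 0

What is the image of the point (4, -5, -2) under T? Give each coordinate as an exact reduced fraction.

T(p) = (-4/5, 5, 22/5)

T1 rotate right-handed about the y-axis with cos θ = -3/5, sin θ = -4/5: (4, -5, -2) → (-4/5, -5, 22/5)
T2 reflect across y = 0: (-4/5, -5, 22/5) → (-4/5, 5, 22/5)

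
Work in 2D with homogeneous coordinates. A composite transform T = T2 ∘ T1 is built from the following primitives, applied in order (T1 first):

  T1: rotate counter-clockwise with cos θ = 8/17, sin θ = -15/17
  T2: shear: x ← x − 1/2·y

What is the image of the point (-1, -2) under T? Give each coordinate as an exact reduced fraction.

T(p) = (-75/34, -1/17)

T1 rotate counter-clockwise with cos θ = 8/17, sin θ = -15/17: (-1, -2) → (-38/17, -1/17)
T2 shear: x ← x − 1/2·y: (-38/17, -1/17) → (-75/34, -1/17)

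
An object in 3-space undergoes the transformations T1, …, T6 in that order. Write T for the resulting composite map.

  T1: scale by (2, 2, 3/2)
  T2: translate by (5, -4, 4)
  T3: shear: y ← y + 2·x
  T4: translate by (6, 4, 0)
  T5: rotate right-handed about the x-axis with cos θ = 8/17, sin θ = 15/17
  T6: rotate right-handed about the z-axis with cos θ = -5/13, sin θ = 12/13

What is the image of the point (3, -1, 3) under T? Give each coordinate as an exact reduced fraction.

T(p) = (-1835/221, 6611/442, 368/17)

T1 scale by (2, 2, 3/2): (3, -1, 3) → (6, -2, 9/2)
T2 translate by (5, -4, 4): (6, -2, 9/2) → (11, -6, 17/2)
T3 shear: y ← y + 2·x: (11, -6, 17/2) → (11, 16, 17/2)
T4 translate by (6, 4, 0): (11, 16, 17/2) → (17, 20, 17/2)
T5 rotate right-handed about the x-axis with cos θ = 8/17, sin θ = 15/17: (17, 20, 17/2) → (17, 65/34, 368/17)
T6 rotate right-handed about the z-axis with cos θ = -5/13, sin θ = 12/13: (17, 65/34, 368/17) → (-1835/221, 6611/442, 368/17)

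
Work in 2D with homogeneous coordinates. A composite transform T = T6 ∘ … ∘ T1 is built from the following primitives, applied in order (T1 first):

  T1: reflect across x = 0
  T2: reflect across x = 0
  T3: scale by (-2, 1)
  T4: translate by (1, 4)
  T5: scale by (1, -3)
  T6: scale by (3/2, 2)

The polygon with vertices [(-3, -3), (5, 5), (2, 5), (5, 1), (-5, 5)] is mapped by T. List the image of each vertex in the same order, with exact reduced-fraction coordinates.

T1 reflect across x = 0: (-3, -3) → (3, -3); (5, 5) → (-5, 5); (2, 5) → (-2, 5); (5, 1) → (-5, 1); (-5, 5) → (5, 5)
T2 reflect across x = 0: (3, -3) → (-3, -3); (-5, 5) → (5, 5); (-2, 5) → (2, 5); (-5, 1) → (5, 1); (5, 5) → (-5, 5)
T3 scale by (-2, 1): (-3, -3) → (6, -3); (5, 5) → (-10, 5); (2, 5) → (-4, 5); (5, 1) → (-10, 1); (-5, 5) → (10, 5)
T4 translate by (1, 4): (6, -3) → (7, 1); (-10, 5) → (-9, 9); (-4, 5) → (-3, 9); (-10, 1) → (-9, 5); (10, 5) → (11, 9)
T5 scale by (1, -3): (7, 1) → (7, -3); (-9, 9) → (-9, -27); (-3, 9) → (-3, -27); (-9, 5) → (-9, -15); (11, 9) → (11, -27)
T6 scale by (3/2, 2): (7, -3) → (21/2, -6); (-9, -27) → (-27/2, -54); (-3, -27) → (-9/2, -54); (-9, -15) → (-27/2, -30); (11, -27) → (33/2, -54)

image vertices: (21/2, -6), (-27/2, -54), (-9/2, -54), (-27/2, -30), (33/2, -54)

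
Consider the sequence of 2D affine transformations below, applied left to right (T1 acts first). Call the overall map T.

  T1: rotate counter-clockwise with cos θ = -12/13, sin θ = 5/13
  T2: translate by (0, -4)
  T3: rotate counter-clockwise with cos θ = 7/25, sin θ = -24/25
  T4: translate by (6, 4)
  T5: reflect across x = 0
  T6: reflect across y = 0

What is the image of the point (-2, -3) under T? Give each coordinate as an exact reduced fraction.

T(p) = (-123/25, -14/25)

T1 rotate counter-clockwise with cos θ = -12/13, sin θ = 5/13: (-2, -3) → (3, 2)
T2 translate by (0, -4): (3, 2) → (3, -2)
T3 rotate counter-clockwise with cos θ = 7/25, sin θ = -24/25: (3, -2) → (-27/25, -86/25)
T4 translate by (6, 4): (-27/25, -86/25) → (123/25, 14/25)
T5 reflect across x = 0: (123/25, 14/25) → (-123/25, 14/25)
T6 reflect across y = 0: (-123/25, 14/25) → (-123/25, -14/25)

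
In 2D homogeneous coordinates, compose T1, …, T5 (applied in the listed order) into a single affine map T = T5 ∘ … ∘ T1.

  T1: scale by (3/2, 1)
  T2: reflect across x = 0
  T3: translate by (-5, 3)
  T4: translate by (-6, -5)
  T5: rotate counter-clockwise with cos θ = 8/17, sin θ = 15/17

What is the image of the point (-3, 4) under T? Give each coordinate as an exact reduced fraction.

T(p) = (-82/17, -163/34)

T1 scale by (3/2, 1): (-3, 4) → (-9/2, 4)
T2 reflect across x = 0: (-9/2, 4) → (9/2, 4)
T3 translate by (-5, 3): (9/2, 4) → (-1/2, 7)
T4 translate by (-6, -5): (-1/2, 7) → (-13/2, 2)
T5 rotate counter-clockwise with cos θ = 8/17, sin θ = 15/17: (-13/2, 2) → (-82/17, -163/34)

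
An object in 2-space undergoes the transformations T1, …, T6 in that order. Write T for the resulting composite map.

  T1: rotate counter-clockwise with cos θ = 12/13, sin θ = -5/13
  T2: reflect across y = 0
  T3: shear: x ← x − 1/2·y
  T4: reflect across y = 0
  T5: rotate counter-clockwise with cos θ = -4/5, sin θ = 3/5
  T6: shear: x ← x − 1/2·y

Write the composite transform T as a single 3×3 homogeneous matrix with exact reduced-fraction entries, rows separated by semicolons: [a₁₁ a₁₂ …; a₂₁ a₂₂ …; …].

T1 = [12/13 5/13 0; -5/13 12/13 0; 0 0 1]
T2·T1 = [12/13 5/13 0; 5/13 -12/13 0; 0 0 1]
T3·…·T1 = [19/26 11/13 0; 5/13 -12/13 0; 0 0 1]
T4·…·T1 = [19/26 11/13 0; -5/13 12/13 0; 0 0 1]
T5·…·T1 = [-23/65 -16/13 0; 97/130 -3/13 0; 0 0 1]
T6·…·T1 = [-189/260 -29/26 0; 97/130 -3/13 0; 0 0 1]

T = [-189/260 -29/26 0; 97/130 -3/13 0; 0 0 1]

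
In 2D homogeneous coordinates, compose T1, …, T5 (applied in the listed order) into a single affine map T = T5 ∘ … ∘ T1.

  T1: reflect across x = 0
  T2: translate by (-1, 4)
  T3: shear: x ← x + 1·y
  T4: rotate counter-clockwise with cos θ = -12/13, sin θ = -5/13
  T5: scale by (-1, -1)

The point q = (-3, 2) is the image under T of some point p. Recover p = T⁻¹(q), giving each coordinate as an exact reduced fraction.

p = (4, -1)

T1 = [-1 0 0; 0 1 0; 0 0 1]
T2·T1 = [-1 0 -1; 0 1 4; 0 0 1]
T3·…·T1 = [-1 1 3; 0 1 4; 0 0 1]
T4·…·T1 = [12/13 -7/13 -16/13; 5/13 -17/13 -63/13; 0 0 1]
T5·…·T1 = [-12/13 7/13 16/13; -5/13 17/13 63/13; 0 0 1]
det M = -1; M⁻¹ = [-17/13 7/13 -1; -5/13 12/13 -4; 0 0 1]
M⁻¹ · (-3, 2)ᵀ = (4, -1)ᵀ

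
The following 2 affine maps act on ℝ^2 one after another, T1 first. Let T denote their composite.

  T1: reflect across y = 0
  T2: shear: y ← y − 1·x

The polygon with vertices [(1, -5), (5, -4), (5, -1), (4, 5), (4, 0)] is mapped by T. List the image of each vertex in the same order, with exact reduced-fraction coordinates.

T1 reflect across y = 0: (1, -5) → (1, 5); (5, -4) → (5, 4); (5, -1) → (5, 1); (4, 5) → (4, -5); (4, 0) → (4, 0)
T2 shear: y ← y − 1·x: (1, 5) → (1, 4); (5, 4) → (5, -1); (5, 1) → (5, -4); (4, -5) → (4, -9); (4, 0) → (4, -4)

image vertices: (1, 4), (5, -1), (5, -4), (4, -9), (4, -4)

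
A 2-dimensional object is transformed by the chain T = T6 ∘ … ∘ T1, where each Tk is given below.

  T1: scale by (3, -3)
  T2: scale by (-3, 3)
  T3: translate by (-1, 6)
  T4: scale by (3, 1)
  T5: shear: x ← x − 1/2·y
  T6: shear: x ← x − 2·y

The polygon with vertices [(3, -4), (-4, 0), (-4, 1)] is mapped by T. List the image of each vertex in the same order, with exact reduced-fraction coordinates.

T1 scale by (3, -3): (3, -4) → (9, 12); (-4, 0) → (-12, 0); (-4, 1) → (-12, -3)
T2 scale by (-3, 3): (9, 12) → (-27, 36); (-12, 0) → (36, 0); (-12, -3) → (36, -9)
T3 translate by (-1, 6): (-27, 36) → (-28, 42); (36, 0) → (35, 6); (36, -9) → (35, -3)
T4 scale by (3, 1): (-28, 42) → (-84, 42); (35, 6) → (105, 6); (35, -3) → (105, -3)
T5 shear: x ← x − 1/2·y: (-84, 42) → (-105, 42); (105, 6) → (102, 6); (105, -3) → (213/2, -3)
T6 shear: x ← x − 2·y: (-105, 42) → (-189, 42); (102, 6) → (90, 6); (213/2, -3) → (225/2, -3)

image vertices: (-189, 42), (90, 6), (225/2, -3)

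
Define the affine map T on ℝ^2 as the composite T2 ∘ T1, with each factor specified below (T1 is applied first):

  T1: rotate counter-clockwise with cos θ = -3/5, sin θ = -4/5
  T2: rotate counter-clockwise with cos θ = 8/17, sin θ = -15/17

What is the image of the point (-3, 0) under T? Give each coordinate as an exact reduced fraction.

T(p) = (252/85, -39/85)

T1 rotate counter-clockwise with cos θ = -3/5, sin θ = -4/5: (-3, 0) → (9/5, 12/5)
T2 rotate counter-clockwise with cos θ = 8/17, sin θ = -15/17: (9/5, 12/5) → (252/85, -39/85)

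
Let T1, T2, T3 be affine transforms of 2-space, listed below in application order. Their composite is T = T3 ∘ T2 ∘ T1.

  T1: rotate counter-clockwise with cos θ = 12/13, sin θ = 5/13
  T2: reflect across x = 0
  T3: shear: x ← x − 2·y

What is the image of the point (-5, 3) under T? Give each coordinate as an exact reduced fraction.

T1 rotate counter-clockwise with cos θ = 12/13, sin θ = 5/13: (-5, 3) → (-75/13, 11/13)
T2 reflect across x = 0: (-75/13, 11/13) → (75/13, 11/13)
T3 shear: x ← x − 2·y: (75/13, 11/13) → (53/13, 11/13)

T(p) = (53/13, 11/13)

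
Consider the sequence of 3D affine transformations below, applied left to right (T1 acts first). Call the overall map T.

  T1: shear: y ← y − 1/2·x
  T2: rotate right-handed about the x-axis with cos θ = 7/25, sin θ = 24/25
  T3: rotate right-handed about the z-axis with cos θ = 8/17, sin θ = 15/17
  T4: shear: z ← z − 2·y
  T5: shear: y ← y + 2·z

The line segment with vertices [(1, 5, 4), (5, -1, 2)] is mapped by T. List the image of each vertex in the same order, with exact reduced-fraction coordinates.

image vertices: (467/170, 5047/425, 2594/425), (167/34, -1253/85, -756/85)

T1 shear: y ← y − 1/2·x: (1, 5, 4) → (1, 9/2, 4); (5, -1, 2) → (5, -7/2, 2)
T2 rotate right-handed about the x-axis with cos θ = 7/25, sin θ = 24/25: (1, 9/2, 4) → (1, -129/50, 136/25); (5, -7/2, 2) → (5, -29/10, -14/5)
T3 rotate right-handed about the z-axis with cos θ = 8/17, sin θ = 15/17: (1, -129/50, 136/25) → (467/170, -141/425, 136/25); (5, -29/10, -14/5) → (167/34, 259/85, -14/5)
T4 shear: z ← z − 2·y: (467/170, -141/425, 136/25) → (467/170, -141/425, 2594/425); (167/34, 259/85, -14/5) → (167/34, 259/85, -756/85)
T5 shear: y ← y + 2·z: (467/170, -141/425, 2594/425) → (467/170, 5047/425, 2594/425); (167/34, 259/85, -756/85) → (167/34, -1253/85, -756/85)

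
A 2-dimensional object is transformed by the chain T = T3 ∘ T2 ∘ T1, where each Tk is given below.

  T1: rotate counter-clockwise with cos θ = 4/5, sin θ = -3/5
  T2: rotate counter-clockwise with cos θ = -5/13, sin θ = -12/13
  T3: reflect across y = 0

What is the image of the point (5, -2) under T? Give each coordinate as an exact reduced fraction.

T1 rotate counter-clockwise with cos θ = 4/5, sin θ = -3/5: (5, -2) → (14/5, -23/5)
T2 rotate counter-clockwise with cos θ = -5/13, sin θ = -12/13: (14/5, -23/5) → (-346/65, -53/65)
T3 reflect across y = 0: (-346/65, -53/65) → (-346/65, 53/65)

T(p) = (-346/65, 53/65)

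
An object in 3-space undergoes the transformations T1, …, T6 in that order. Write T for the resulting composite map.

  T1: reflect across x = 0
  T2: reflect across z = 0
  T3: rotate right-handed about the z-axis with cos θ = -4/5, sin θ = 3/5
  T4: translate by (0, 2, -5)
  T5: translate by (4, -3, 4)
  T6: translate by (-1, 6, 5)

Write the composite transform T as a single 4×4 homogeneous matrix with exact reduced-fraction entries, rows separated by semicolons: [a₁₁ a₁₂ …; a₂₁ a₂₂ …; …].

T1 = [-1 0 0 0; 0 1 0 0; 0 0 1 0; 0 0 0 1]
T2·T1 = [-1 0 0 0; 0 1 0 0; 0 0 -1 0; 0 0 0 1]
T3·…·T1 = [4/5 -3/5 0 0; -3/5 -4/5 0 0; 0 0 -1 0; 0 0 0 1]
T4·…·T1 = [4/5 -3/5 0 0; -3/5 -4/5 0 2; 0 0 -1 -5; 0 0 0 1]
T5·…·T1 = [4/5 -3/5 0 4; -3/5 -4/5 0 -1; 0 0 -1 -1; 0 0 0 1]
T6·…·T1 = [4/5 -3/5 0 3; -3/5 -4/5 0 5; 0 0 -1 4; 0 0 0 1]

T = [4/5 -3/5 0 3; -3/5 -4/5 0 5; 0 0 -1 4; 0 0 0 1]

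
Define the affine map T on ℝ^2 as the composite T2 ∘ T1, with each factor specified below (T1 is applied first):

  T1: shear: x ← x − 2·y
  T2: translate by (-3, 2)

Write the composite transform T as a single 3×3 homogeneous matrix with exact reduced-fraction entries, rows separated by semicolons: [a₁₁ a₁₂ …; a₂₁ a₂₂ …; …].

T = [1 -2 -3; 0 1 2; 0 0 1]

T1 = [1 -2 0; 0 1 0; 0 0 1]
T2·T1 = [1 -2 -3; 0 1 2; 0 0 1]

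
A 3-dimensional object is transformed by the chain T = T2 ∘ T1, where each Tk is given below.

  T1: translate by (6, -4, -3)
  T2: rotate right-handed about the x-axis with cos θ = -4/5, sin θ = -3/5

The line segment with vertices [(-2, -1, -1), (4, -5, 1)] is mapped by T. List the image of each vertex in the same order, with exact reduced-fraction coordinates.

T1 translate by (6, -4, -3): (-2, -1, -1) → (4, -5, -4); (4, -5, 1) → (10, -9, -2)
T2 rotate right-handed about the x-axis with cos θ = -4/5, sin θ = -3/5: (4, -5, -4) → (4, 8/5, 31/5); (10, -9, -2) → (10, 6, 7)

image vertices: (4, 8/5, 31/5), (10, 6, 7)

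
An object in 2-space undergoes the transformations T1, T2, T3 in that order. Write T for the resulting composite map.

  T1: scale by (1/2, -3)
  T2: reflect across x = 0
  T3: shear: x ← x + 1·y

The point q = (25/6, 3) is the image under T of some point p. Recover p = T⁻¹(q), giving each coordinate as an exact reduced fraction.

T1 = [1/2 0 0; 0 -3 0; 0 0 1]
T2·T1 = [-1/2 0 0; 0 -3 0; 0 0 1]
T3·…·T1 = [-1/2 -3 0; 0 -3 0; 0 0 1]
det M = 3/2; M⁻¹ = [-2 2 0; 0 -1/3 0; 0 0 1]
M⁻¹ · (25/6, 3)ᵀ = (-7/3, -1)ᵀ

p = (-7/3, -1)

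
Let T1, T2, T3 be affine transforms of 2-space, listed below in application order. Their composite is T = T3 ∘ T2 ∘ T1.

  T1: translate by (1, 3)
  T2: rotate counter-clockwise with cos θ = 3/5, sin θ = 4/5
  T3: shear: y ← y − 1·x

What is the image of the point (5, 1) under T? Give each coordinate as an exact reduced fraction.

T(p) = (2/5, 34/5)

T1 translate by (1, 3): (5, 1) → (6, 4)
T2 rotate counter-clockwise with cos θ = 3/5, sin θ = 4/5: (6, 4) → (2/5, 36/5)
T3 shear: y ← y − 1·x: (2/5, 36/5) → (2/5, 34/5)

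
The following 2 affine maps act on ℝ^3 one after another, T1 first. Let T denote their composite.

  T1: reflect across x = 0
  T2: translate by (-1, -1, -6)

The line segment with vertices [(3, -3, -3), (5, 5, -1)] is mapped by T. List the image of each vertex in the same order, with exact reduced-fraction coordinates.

T1 reflect across x = 0: (3, -3, -3) → (-3, -3, -3); (5, 5, -1) → (-5, 5, -1)
T2 translate by (-1, -1, -6): (-3, -3, -3) → (-4, -4, -9); (-5, 5, -1) → (-6, 4, -7)

image vertices: (-4, -4, -9), (-6, 4, -7)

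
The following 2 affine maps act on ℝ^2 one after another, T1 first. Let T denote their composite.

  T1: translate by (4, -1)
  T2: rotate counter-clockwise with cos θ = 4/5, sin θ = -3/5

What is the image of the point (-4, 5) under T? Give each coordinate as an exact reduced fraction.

T1 translate by (4, -1): (-4, 5) → (0, 4)
T2 rotate counter-clockwise with cos θ = 4/5, sin θ = -3/5: (0, 4) → (12/5, 16/5)

T(p) = (12/5, 16/5)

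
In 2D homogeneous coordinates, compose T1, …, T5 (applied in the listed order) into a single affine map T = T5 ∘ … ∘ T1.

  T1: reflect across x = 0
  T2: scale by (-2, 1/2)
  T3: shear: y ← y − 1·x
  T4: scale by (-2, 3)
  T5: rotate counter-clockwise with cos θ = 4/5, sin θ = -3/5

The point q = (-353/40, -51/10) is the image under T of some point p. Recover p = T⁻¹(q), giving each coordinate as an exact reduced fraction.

p = (1, -9/4)

T1 = [-1 0 0; 0 1 0; 0 0 1]
T2·T1 = [2 0 0; 0 1/2 0; 0 0 1]
T3·…·T1 = [2 0 0; -2 1/2 0; 0 0 1]
T4·…·T1 = [-4 0 0; -6 3/2 0; 0 0 1]
T5·…·T1 = [-34/5 9/10 0; -12/5 6/5 0; 0 0 1]
det M = -6; M⁻¹ = [-1/5 3/20 0; -2/5 17/15 0; 0 0 1]
M⁻¹ · (-353/40, -51/10)ᵀ = (1, -9/4)ᵀ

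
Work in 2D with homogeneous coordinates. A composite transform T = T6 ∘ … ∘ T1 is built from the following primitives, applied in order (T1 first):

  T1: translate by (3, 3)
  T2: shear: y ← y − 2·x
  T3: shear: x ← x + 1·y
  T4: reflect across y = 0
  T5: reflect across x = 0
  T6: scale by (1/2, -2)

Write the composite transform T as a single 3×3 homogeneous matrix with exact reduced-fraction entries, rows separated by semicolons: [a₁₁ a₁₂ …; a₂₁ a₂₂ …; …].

T = [1/2 -1/2 0; -4 2 -6; 0 0 1]

T1 = [1 0 3; 0 1 3; 0 0 1]
T2·T1 = [1 0 3; -2 1 -3; 0 0 1]
T3·…·T1 = [-1 1 0; -2 1 -3; 0 0 1]
T4·…·T1 = [-1 1 0; 2 -1 3; 0 0 1]
T5·…·T1 = [1 -1 0; 2 -1 3; 0 0 1]
T6·…·T1 = [1/2 -1/2 0; -4 2 -6; 0 0 1]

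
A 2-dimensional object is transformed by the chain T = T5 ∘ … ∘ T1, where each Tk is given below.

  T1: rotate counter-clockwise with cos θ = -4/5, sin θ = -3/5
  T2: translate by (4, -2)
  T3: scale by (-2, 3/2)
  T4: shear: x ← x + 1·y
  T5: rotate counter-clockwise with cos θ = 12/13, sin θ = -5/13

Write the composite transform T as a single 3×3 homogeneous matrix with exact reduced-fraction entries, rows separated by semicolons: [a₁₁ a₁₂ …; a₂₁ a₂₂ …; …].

T1 = [-4/5 3/5 0; -3/5 -4/5 0; 0 0 1]
T2·T1 = [-4/5 3/5 4; -3/5 -4/5 -2; 0 0 1]
T3·…·T1 = [8/5 -6/5 -8; -9/10 -6/5 -3; 0 0 1]
T4·…·T1 = [7/10 -12/5 -11; -9/10 -6/5 -3; 0 0 1]
T5·…·T1 = [3/10 -174/65 -147/13; -11/10 -12/65 19/13; 0 0 1]

T = [3/10 -174/65 -147/13; -11/10 -12/65 19/13; 0 0 1]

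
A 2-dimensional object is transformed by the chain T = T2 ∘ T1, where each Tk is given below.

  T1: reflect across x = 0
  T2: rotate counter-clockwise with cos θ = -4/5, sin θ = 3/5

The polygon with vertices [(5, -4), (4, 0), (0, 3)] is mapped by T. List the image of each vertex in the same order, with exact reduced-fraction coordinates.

image vertices: (32/5, 1/5), (16/5, -12/5), (-9/5, -12/5)

T1 reflect across x = 0: (5, -4) → (-5, -4); (4, 0) → (-4, 0); (0, 3) → (0, 3)
T2 rotate counter-clockwise with cos θ = -4/5, sin θ = 3/5: (-5, -4) → (32/5, 1/5); (-4, 0) → (16/5, -12/5); (0, 3) → (-9/5, -12/5)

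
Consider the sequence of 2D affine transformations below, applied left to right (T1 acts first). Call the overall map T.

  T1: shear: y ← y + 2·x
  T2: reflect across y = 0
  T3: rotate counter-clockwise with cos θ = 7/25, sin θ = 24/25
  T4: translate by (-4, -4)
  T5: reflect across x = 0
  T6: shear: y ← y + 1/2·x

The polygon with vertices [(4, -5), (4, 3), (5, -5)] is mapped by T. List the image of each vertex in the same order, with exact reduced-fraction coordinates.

image vertices: (0, -1), (-192/25, -177/25), (-11/5, -17/10)

T1 shear: y ← y + 2·x: (4, -5) → (4, 3); (4, 3) → (4, 11); (5, -5) → (5, 5)
T2 reflect across y = 0: (4, 3) → (4, -3); (4, 11) → (4, -11); (5, 5) → (5, -5)
T3 rotate counter-clockwise with cos θ = 7/25, sin θ = 24/25: (4, -3) → (4, 3); (4, -11) → (292/25, 19/25); (5, -5) → (31/5, 17/5)
T4 translate by (-4, -4): (4, 3) → (0, -1); (292/25, 19/25) → (192/25, -81/25); (31/5, 17/5) → (11/5, -3/5)
T5 reflect across x = 0: (0, -1) → (0, -1); (192/25, -81/25) → (-192/25, -81/25); (11/5, -3/5) → (-11/5, -3/5)
T6 shear: y ← y + 1/2·x: (0, -1) → (0, -1); (-192/25, -81/25) → (-192/25, -177/25); (-11/5, -3/5) → (-11/5, -17/10)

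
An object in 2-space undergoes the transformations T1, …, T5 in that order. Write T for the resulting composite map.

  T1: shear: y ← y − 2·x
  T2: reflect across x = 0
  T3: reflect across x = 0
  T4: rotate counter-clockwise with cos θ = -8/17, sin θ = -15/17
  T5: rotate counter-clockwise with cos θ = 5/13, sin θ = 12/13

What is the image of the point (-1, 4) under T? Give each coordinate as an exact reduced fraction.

T(p) = (886/221, 1011/221)

T1 shear: y ← y − 2·x: (-1, 4) → (-1, 6)
T2 reflect across x = 0: (-1, 6) → (1, 6)
T3 reflect across x = 0: (1, 6) → (-1, 6)
T4 rotate counter-clockwise with cos θ = -8/17, sin θ = -15/17: (-1, 6) → (98/17, -33/17)
T5 rotate counter-clockwise with cos θ = 5/13, sin θ = 12/13: (98/17, -33/17) → (886/221, 1011/221)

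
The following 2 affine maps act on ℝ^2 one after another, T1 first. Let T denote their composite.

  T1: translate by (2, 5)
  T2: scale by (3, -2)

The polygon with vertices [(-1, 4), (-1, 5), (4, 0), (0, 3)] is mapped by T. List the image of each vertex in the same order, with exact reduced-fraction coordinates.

T1 translate by (2, 5): (-1, 4) → (1, 9); (-1, 5) → (1, 10); (4, 0) → (6, 5); (0, 3) → (2, 8)
T2 scale by (3, -2): (1, 9) → (3, -18); (1, 10) → (3, -20); (6, 5) → (18, -10); (2, 8) → (6, -16)

image vertices: (3, -18), (3, -20), (18, -10), (6, -16)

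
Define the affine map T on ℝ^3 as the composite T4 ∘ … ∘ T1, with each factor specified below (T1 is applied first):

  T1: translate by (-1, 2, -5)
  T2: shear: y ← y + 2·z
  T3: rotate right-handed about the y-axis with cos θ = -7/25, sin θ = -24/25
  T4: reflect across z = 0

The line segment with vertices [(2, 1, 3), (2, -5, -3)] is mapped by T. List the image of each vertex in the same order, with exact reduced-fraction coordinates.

image vertices: (41/25, -1, -38/25), (37/5, -19, -16/5)

T1 translate by (-1, 2, -5): (2, 1, 3) → (1, 3, -2); (2, -5, -3) → (1, -3, -8)
T2 shear: y ← y + 2·z: (1, 3, -2) → (1, -1, -2); (1, -3, -8) → (1, -19, -8)
T3 rotate right-handed about the y-axis with cos θ = -7/25, sin θ = -24/25: (1, -1, -2) → (41/25, -1, 38/25); (1, -19, -8) → (37/5, -19, 16/5)
T4 reflect across z = 0: (41/25, -1, 38/25) → (41/25, -1, -38/25); (37/5, -19, 16/5) → (37/5, -19, -16/5)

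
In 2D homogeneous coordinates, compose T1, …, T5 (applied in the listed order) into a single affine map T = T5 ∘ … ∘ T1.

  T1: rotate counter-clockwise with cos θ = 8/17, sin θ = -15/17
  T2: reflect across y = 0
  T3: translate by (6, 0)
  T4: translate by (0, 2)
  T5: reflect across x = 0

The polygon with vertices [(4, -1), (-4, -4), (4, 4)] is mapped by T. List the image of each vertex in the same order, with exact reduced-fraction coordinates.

image vertices: (-7, 6), (-10/17, 6/17), (-194/17, 62/17)

T1 rotate counter-clockwise with cos θ = 8/17, sin θ = -15/17: (4, -1) → (1, -4); (-4, -4) → (-92/17, 28/17); (4, 4) → (92/17, -28/17)
T2 reflect across y = 0: (1, -4) → (1, 4); (-92/17, 28/17) → (-92/17, -28/17); (92/17, -28/17) → (92/17, 28/17)
T3 translate by (6, 0): (1, 4) → (7, 4); (-92/17, -28/17) → (10/17, -28/17); (92/17, 28/17) → (194/17, 28/17)
T4 translate by (0, 2): (7, 4) → (7, 6); (10/17, -28/17) → (10/17, 6/17); (194/17, 28/17) → (194/17, 62/17)
T5 reflect across x = 0: (7, 6) → (-7, 6); (10/17, 6/17) → (-10/17, 6/17); (194/17, 62/17) → (-194/17, 62/17)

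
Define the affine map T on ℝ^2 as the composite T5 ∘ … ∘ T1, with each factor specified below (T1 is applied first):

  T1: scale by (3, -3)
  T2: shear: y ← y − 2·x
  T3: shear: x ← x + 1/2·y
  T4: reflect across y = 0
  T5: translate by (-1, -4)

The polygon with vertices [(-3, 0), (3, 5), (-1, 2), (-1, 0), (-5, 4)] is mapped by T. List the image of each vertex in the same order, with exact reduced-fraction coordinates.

image vertices: (-1, -22), (-17/2, 29), (-4, -4), (-1, -10), (-7, -22)

T1 scale by (3, -3): (-3, 0) → (-9, 0); (3, 5) → (9, -15); (-1, 2) → (-3, -6); (-1, 0) → (-3, 0); (-5, 4) → (-15, -12)
T2 shear: y ← y − 2·x: (-9, 0) → (-9, 18); (9, -15) → (9, -33); (-3, -6) → (-3, 0); (-3, 0) → (-3, 6); (-15, -12) → (-15, 18)
T3 shear: x ← x + 1/2·y: (-9, 18) → (0, 18); (9, -33) → (-15/2, -33); (-3, 0) → (-3, 0); (-3, 6) → (0, 6); (-15, 18) → (-6, 18)
T4 reflect across y = 0: (0, 18) → (0, -18); (-15/2, -33) → (-15/2, 33); (-3, 0) → (-3, 0); (0, 6) → (0, -6); (-6, 18) → (-6, -18)
T5 translate by (-1, -4): (0, -18) → (-1, -22); (-15/2, 33) → (-17/2, 29); (-3, 0) → (-4, -4); (0, -6) → (-1, -10); (-6, -18) → (-7, -22)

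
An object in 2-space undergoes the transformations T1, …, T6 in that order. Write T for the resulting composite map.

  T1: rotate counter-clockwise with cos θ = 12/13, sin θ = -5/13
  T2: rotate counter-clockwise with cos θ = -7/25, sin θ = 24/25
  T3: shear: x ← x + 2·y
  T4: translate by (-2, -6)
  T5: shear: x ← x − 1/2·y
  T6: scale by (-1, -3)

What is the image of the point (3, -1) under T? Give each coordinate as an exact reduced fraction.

T1 rotate counter-clockwise with cos θ = 12/13, sin θ = -5/13: (3, -1) → (31/13, -27/13)
T2 rotate counter-clockwise with cos θ = -7/25, sin θ = 24/25: (31/13, -27/13) → (431/325, 933/325)
T3 shear: x ← x + 2·y: (431/325, 933/325) → (2297/325, 933/325)
T4 translate by (-2, -6): (2297/325, 933/325) → (1647/325, -1017/325)
T5 shear: x ← x − 1/2·y: (1647/325, -1017/325) → (4311/650, -1017/325)
T6 scale by (-1, -3): (4311/650, -1017/325) → (-4311/650, 3051/325)

T(p) = (-4311/650, 3051/325)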